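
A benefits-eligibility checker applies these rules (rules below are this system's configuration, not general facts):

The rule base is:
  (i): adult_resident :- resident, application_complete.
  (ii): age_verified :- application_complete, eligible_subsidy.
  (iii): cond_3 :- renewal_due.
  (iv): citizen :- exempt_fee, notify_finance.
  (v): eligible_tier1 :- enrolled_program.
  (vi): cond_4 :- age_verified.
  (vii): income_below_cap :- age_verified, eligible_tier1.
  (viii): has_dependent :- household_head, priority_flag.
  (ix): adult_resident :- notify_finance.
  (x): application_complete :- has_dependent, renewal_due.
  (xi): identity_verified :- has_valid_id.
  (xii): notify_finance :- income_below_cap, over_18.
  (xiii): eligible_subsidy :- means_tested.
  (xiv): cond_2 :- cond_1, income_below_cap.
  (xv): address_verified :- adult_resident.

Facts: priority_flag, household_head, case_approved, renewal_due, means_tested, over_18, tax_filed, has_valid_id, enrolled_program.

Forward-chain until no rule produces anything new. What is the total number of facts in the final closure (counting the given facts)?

Round 1: (iii) [cond_3 :- renewal_due.]; (v) [eligible_tier1 :- enrolled_program.]; (viii) [has_dependent :- household_head, priority_flag.]; (xi) [identity_verified :- has_valid_id.]; (xiii) [eligible_subsidy :- means_tested.]. Adds cond_3, eligible_tier1, has_dependent, identity_verified, eligible_subsidy.
Round 2: (x) [application_complete :- has_dependent, renewal_due.]. Adds application_complete.
Round 3: (ii) [age_verified :- application_complete, eligible_subsidy.]. Adds age_verified.
Round 4: (vi) [cond_4 :- age_verified.]; (vii) [income_below_cap :- age_verified, eligible_tier1.]. Adds cond_4, income_below_cap.
Round 5: (xii) [notify_finance :- income_below_cap, over_18.]. Adds notify_finance.
Round 6: (ix) [adult_resident :- notify_finance.]. Adds adult_resident.
Round 7: (xv) [address_verified :- adult_resident.]. Adds address_verified.
Closure: {address_verified, adult_resident, age_verified, application_complete, case_approved, cond_3, cond_4, eligible_subsidy, eligible_tier1, enrolled_program, has_dependent, has_valid_id, household_head, identity_verified, income_below_cap, means_tested, notify_finance, over_18, priority_flag, renewal_due, tax_filed} — 21 facts.

21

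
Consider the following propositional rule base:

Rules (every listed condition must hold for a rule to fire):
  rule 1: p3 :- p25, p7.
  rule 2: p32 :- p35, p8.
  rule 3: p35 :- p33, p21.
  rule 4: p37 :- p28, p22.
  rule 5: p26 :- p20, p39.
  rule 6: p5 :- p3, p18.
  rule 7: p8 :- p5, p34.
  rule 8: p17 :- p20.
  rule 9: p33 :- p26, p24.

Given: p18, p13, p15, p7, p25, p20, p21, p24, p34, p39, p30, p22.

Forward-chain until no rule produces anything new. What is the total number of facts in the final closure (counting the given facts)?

20

Round 1 — rule 1, rule 5, rule 8, derive p3, p26, p17.
Round 2 — rule 6, rule 9, derive p5, p33.
Round 3 — rule 3, rule 7, derive p35, p8.
Round 4 — rule 2, derive p32.
Closure: {p13, p15, p17, p18, p20, p21, p22, p24, p25, p26, p3, p30, p32, p33, p34, p35, p39, p5, p7, p8} — 20 facts.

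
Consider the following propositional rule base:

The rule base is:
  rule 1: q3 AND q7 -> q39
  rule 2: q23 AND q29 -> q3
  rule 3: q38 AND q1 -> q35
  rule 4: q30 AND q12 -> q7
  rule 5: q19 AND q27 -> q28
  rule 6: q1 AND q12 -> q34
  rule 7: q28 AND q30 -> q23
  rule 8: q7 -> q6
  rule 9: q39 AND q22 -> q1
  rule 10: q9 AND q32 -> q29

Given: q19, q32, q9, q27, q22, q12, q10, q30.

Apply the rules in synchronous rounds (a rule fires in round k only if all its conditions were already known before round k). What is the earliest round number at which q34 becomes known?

6

Round 1: rule 4 [q30 AND q12 -> q7]; rule 5 [q19 AND q27 -> q28]; rule 10 [q9 AND q32 -> q29]. Adds q7, q28, q29.
Round 2: rule 7 [q28 AND q30 -> q23]; rule 8 [q7 -> q6]. Adds q23, q6.
Round 3: rule 2 [q23 AND q29 -> q3]. Adds q3.
Round 4: rule 1 [q3 AND q7 -> q39]. Adds q39.
Round 5: rule 9 [q39 AND q22 -> q1]. Adds q1.
Round 6: rule 6 [q1 AND q12 -> q34]. Adds q34.
q34 first appears in round 6.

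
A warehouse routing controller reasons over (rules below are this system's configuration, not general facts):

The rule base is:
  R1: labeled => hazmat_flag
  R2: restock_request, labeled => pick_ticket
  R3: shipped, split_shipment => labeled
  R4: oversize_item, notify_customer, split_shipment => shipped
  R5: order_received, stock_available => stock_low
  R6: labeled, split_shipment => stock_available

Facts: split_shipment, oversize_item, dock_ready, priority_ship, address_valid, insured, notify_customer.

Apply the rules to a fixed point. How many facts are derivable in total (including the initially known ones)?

11

Round 1 — R4, derive shipped.
Round 2 — R3, derive labeled.
Round 3 — R1, R6, derive hazmat_flag, stock_available.
Closure: {address_valid, dock_ready, hazmat_flag, insured, labeled, notify_customer, oversize_item, priority_ship, shipped, split_shipment, stock_available} — 11 facts.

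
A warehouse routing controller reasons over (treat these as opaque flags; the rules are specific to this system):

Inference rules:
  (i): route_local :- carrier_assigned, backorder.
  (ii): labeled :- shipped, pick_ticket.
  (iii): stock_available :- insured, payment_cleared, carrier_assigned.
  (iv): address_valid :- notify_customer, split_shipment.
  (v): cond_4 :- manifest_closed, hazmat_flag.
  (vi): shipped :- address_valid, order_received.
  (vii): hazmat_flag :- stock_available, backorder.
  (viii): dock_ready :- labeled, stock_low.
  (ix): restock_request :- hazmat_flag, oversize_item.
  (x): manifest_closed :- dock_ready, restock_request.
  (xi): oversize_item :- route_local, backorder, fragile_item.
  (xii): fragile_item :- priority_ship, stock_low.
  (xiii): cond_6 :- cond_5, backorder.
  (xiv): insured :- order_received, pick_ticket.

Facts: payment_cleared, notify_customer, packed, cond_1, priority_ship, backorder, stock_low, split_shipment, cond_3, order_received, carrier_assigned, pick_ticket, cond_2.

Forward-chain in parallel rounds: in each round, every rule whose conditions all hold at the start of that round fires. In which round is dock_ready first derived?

Round 1 fires (i), (iv), (xii), (xiv), giving route_local, address_valid, fragile_item, insured.
Round 2 fires (iii), (vi), (xi), giving stock_available, shipped, oversize_item.
Round 3 fires (ii), (vii), giving labeled, hazmat_flag.
Round 4 fires (viii), (ix), giving dock_ready, restock_request.
dock_ready first appears in round 4.

4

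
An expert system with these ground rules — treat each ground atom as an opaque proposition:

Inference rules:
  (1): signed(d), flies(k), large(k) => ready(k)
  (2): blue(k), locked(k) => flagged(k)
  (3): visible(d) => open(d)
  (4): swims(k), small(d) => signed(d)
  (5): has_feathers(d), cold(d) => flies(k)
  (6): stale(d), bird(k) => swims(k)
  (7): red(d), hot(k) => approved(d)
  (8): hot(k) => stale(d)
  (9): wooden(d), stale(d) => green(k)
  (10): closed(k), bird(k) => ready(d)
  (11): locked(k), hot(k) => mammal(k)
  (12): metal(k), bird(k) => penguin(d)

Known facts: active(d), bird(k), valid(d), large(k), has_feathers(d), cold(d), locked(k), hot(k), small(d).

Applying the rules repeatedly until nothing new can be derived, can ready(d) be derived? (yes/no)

no

Round 1: (5) [has_feathers(d), cold(d) => flies(k)]; (8) [hot(k) => stale(d)]; (11) [locked(k), hot(k) => mammal(k)]. New: flies(k), stale(d), mammal(k).
Round 2: (6) [stale(d), bird(k) => swims(k)]. New: swims(k).
Round 3: (4) [swims(k), small(d) => signed(d)]. New: signed(d).
Round 4: (1) [signed(d), flies(k), large(k) => ready(k)]. New: ready(k).
Fixed point reached. ready(d) is concluded only by (10); (10) needs closed(k) (never derived).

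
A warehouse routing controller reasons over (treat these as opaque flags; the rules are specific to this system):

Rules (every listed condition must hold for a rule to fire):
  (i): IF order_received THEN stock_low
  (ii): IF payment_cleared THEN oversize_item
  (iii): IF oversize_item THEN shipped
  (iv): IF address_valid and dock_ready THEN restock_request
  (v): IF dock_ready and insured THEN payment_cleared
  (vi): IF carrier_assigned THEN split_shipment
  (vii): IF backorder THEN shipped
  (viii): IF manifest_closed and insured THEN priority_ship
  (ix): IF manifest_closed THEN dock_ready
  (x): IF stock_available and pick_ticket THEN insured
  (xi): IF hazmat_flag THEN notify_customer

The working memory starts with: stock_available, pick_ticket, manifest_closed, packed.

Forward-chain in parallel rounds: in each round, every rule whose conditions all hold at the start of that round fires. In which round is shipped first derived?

Round 1 — (ix), (x), derive dock_ready, insured.
Round 2 — (v), (viii), derive payment_cleared, priority_ship.
Round 3 — (ii), derive oversize_item.
Round 4 — (iii), derive shipped.
shipped first appears in round 4.

4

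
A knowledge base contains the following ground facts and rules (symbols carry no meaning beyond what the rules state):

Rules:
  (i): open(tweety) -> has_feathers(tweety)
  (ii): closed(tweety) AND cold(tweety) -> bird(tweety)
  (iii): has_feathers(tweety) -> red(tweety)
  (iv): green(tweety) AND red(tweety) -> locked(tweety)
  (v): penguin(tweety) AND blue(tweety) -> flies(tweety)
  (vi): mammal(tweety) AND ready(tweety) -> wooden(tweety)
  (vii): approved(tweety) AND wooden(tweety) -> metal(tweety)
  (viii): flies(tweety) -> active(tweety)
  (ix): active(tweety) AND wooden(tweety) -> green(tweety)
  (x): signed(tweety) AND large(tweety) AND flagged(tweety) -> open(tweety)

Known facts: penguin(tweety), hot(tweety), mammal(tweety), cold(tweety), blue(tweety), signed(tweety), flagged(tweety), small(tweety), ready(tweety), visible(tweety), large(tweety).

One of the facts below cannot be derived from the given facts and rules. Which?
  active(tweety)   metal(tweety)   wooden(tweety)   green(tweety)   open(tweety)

metal(tweety)

Round 1 — (v), (vi), (x), derive flies(tweety), wooden(tweety), open(tweety).
Round 2 — (i), (viii), derive has_feathers(tweety), active(tweety).
Round 3 — (iii), (ix), derive red(tweety), green(tweety).
Round 4 — (iv), derive locked(tweety).
Derived: active(tweety) (round 2), green(tweety) (round 3), wooden(tweety) (round 1), open(tweety) (round 1). metal(tweety) never appears in any round.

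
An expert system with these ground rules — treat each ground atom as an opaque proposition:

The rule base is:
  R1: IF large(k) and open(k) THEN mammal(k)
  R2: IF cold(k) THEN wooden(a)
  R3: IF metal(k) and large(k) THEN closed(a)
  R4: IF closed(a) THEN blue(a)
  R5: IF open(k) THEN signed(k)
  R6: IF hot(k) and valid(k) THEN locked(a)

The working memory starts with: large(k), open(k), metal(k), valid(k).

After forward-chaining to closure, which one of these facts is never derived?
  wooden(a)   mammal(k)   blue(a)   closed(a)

wooden(a)

Round 1: R1 [IF large(k) and open(k) THEN mammal(k)]; R3 [IF metal(k) and large(k) THEN closed(a)]; R5 [IF open(k) THEN signed(k)]. Adds mammal(k), closed(a), signed(k).
Round 2: R4 [IF closed(a) THEN blue(a)]. Adds blue(a).
Derived: mammal(k) (round 1), closed(a) (round 1), blue(a) (round 2). wooden(a) never appears in any round.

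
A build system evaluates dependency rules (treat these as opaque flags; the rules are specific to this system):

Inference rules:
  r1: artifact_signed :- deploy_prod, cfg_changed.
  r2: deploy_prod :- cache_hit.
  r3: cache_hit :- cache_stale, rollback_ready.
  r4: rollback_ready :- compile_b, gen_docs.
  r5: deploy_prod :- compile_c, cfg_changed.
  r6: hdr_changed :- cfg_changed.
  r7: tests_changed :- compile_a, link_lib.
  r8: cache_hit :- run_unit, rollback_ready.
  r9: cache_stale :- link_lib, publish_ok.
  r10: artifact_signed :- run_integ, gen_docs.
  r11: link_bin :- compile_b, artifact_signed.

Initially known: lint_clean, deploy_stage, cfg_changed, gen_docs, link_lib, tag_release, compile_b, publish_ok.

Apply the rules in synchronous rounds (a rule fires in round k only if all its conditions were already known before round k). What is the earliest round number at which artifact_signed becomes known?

[1] r4 [rollback_ready :- compile_b, gen_docs.]; r6 [hdr_changed :- cfg_changed.]; r9 [cache_stale :- link_lib, publish_ok.]. ⇒ new: rollback_ready, hdr_changed, cache_stale.
[2] r3 [cache_hit :- cache_stale, rollback_ready.]. ⇒ new: cache_hit.
[3] r2 [deploy_prod :- cache_hit.]. ⇒ new: deploy_prod.
[4] r1 [artifact_signed :- deploy_prod, cfg_changed.]. ⇒ new: artifact_signed.
artifact_signed first appears in round 4.

4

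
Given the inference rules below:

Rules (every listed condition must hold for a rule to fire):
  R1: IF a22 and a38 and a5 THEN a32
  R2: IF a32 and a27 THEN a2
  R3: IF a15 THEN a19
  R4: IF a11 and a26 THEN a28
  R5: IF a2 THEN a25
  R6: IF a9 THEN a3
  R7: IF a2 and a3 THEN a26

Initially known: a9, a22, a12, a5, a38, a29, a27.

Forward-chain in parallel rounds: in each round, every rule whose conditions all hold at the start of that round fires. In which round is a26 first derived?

3

Round 1: R1 [IF a22 and a38 and a5 THEN a32]; R6 [IF a9 THEN a3]. Adds a32, a3.
Round 2: R2 [IF a32 and a27 THEN a2]. Adds a2.
Round 3: R5 [IF a2 THEN a25]; R7 [IF a2 and a3 THEN a26]. Adds a25, a26.
a26 first appears in round 3.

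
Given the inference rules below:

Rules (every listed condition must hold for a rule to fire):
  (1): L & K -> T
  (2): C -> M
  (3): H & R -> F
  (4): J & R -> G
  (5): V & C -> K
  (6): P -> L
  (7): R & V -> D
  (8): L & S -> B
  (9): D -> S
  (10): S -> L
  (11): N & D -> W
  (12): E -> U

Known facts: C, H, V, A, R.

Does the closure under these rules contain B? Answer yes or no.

yes

Round 1: (2) [C -> M]; (3) [H & R -> F]; (5) [V & C -> K]; (7) [R & V -> D]. Adds M, F, K, D.
Round 2: (9) [D -> S]. Adds S.
Round 3: (10) [S -> L]. Adds L.
Round 4: (1) [L & K -> T]; (8) [L & S -> B]. Adds T, B.
B appears in round 4, so it is derivable.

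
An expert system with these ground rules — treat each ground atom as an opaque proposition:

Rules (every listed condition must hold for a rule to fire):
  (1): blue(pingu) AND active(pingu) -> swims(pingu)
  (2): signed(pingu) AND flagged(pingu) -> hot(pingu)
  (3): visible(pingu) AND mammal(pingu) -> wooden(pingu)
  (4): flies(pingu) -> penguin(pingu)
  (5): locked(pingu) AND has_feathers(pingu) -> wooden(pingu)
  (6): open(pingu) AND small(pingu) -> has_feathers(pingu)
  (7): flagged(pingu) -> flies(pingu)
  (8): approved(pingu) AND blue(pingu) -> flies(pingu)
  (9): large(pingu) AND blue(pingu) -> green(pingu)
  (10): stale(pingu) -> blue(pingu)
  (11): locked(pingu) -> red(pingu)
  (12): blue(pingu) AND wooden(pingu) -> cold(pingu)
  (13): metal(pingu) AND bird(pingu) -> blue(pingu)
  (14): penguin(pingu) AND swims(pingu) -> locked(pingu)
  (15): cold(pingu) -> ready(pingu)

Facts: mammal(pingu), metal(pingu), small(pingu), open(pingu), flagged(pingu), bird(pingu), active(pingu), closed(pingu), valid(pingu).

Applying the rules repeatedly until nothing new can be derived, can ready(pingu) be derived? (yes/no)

Round 1 fires (6), (7), (13), giving has_feathers(pingu), flies(pingu), blue(pingu).
Round 2 fires (1), (4), giving swims(pingu), penguin(pingu).
Round 3 fires (14), giving locked(pingu).
Round 4 fires (5), (11), giving wooden(pingu), red(pingu).
Round 5 fires (12), giving cold(pingu).
Round 6 fires (15), giving ready(pingu).
ready(pingu) appears in round 6, so it is derivable.

yes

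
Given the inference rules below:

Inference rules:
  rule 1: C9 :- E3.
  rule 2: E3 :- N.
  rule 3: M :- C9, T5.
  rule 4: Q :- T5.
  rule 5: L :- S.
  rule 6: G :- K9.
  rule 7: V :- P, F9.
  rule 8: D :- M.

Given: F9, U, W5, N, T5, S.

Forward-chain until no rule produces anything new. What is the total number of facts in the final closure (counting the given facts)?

Round 1 fires rule 2, rule 4, rule 5, giving E3, Q, L.
Round 2 fires rule 1, giving C9.
Round 3 fires rule 3, giving M.
Round 4 fires rule 8, giving D.
Closure: {C9, D, E3, F9, L, M, N, Q, S, T5, U, W5} — 12 facts.

12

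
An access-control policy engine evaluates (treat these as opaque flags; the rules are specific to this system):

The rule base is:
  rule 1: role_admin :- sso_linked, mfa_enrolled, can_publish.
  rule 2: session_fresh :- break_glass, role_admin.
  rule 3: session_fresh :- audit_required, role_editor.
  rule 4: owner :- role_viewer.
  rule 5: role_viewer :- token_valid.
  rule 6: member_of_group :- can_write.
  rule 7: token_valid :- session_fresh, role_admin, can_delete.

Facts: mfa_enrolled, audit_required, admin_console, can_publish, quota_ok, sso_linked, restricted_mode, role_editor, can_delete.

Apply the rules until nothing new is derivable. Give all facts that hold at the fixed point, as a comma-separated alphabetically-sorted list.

Round 1 fires rule 1, rule 3, giving role_admin, session_fresh.
Round 2 fires rule 7, giving token_valid.
Round 3 fires rule 5, giving role_viewer.
Round 4 fires rule 4, giving owner.

admin_console, audit_required, can_delete, can_publish, mfa_enrolled, owner, quota_ok, restricted_mode, role_admin, role_editor, role_viewer, session_fresh, sso_linked, token_valid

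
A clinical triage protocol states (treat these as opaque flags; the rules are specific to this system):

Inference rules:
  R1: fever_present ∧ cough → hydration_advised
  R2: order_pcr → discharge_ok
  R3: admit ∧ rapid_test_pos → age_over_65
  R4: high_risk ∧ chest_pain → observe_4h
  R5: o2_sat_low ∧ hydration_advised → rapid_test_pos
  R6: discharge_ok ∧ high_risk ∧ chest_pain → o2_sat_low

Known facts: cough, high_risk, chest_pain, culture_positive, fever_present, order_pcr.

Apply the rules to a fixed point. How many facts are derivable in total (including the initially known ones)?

11

Round 1: R1 [fever_present ∧ cough → hydration_advised]; R2 [order_pcr → discharge_ok]; R4 [high_risk ∧ chest_pain → observe_4h]. New: hydration_advised, discharge_ok, observe_4h.
Round 2: R6 [discharge_ok ∧ high_risk ∧ chest_pain → o2_sat_low]. New: o2_sat_low.
Round 3: R5 [o2_sat_low ∧ hydration_advised → rapid_test_pos]. New: rapid_test_pos.
Closure: {chest_pain, cough, culture_positive, discharge_ok, fever_present, high_risk, hydration_advised, o2_sat_low, observe_4h, order_pcr, rapid_test_pos} — 11 facts.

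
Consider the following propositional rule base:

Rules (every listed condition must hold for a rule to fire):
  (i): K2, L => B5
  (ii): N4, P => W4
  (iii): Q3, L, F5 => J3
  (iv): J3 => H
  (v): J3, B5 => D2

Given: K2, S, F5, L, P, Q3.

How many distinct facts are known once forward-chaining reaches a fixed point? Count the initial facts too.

10

Round 1: (i) [K2, L => B5]; (iii) [Q3, L, F5 => J3]. Adds B5, J3.
Round 2: (iv) [J3 => H]; (v) [J3, B5 => D2]. Adds H, D2.
Closure: {B5, D2, F5, H, J3, K2, L, P, Q3, S} — 10 facts.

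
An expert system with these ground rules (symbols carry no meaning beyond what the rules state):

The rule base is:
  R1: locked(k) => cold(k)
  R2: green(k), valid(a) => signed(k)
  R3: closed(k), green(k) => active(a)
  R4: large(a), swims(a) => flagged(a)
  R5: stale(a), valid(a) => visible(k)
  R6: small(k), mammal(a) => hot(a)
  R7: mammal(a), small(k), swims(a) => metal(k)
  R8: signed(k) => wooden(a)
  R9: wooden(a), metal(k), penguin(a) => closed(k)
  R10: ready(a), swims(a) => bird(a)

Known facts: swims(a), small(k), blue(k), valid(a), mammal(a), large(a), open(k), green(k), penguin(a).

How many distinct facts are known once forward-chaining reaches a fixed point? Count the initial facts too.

Round 1: R2 [green(k), valid(a) => signed(k)]; R4 [large(a), swims(a) => flagged(a)]; R6 [small(k), mammal(a) => hot(a)]; R7 [mammal(a), small(k), swims(a) => metal(k)]. New: signed(k), flagged(a), hot(a), metal(k).
Round 2: R8 [signed(k) => wooden(a)]. New: wooden(a).
Round 3: R9 [wooden(a), metal(k), penguin(a) => closed(k)]. New: closed(k).
Round 4: R3 [closed(k), green(k) => active(a)]. New: active(a).
Closure: {active(a), blue(k), closed(k), flagged(a), green(k), hot(a), large(a), mammal(a), metal(k), open(k), penguin(a), signed(k), small(k), swims(a), valid(a), wooden(a)} — 16 facts.

16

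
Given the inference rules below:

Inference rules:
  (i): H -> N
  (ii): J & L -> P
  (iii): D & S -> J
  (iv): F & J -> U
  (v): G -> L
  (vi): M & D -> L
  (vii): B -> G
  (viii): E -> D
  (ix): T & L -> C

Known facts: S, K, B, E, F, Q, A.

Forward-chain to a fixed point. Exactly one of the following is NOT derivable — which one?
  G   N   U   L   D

Round 1: (vii) [B -> G]; (viii) [E -> D]. Adds G, D.
Round 2: (iii) [D & S -> J]; (v) [G -> L]. Adds J, L.
Round 3: (ii) [J & L -> P]; (iv) [F & J -> U]. Adds P, U.
Derived: G (round 1), L (round 2), D (round 1), U (round 3). N never appears in any round.

N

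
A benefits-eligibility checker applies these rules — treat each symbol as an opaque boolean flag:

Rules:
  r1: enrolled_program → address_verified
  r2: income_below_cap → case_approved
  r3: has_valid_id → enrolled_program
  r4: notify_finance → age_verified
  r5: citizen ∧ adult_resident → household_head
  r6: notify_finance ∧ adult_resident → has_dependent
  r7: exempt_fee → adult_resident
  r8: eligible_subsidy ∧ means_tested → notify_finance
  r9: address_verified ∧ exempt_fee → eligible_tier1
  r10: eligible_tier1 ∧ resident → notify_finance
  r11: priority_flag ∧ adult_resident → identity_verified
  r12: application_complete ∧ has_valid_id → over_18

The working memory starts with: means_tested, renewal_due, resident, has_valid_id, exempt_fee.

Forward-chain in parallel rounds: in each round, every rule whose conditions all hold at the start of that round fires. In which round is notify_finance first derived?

4

Round 1: r3 [has_valid_id → enrolled_program]; r7 [exempt_fee → adult_resident]. New: enrolled_program, adult_resident.
Round 2: r1 [enrolled_program → address_verified]. New: address_verified.
Round 3: r9 [address_verified ∧ exempt_fee → eligible_tier1]. New: eligible_tier1.
Round 4: r10 [eligible_tier1 ∧ resident → notify_finance]. New: notify_finance.
notify_finance first appears in round 4.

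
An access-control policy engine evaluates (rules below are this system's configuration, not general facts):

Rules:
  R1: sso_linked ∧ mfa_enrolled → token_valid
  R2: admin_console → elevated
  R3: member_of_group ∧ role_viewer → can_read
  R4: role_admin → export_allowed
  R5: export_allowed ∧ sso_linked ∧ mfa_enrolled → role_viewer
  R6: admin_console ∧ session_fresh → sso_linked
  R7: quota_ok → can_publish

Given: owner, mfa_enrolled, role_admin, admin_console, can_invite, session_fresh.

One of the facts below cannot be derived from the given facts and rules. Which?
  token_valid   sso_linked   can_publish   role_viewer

can_publish

Round 1: R2 [admin_console → elevated]; R4 [role_admin → export_allowed]; R6 [admin_console ∧ session_fresh → sso_linked]. New: elevated, export_allowed, sso_linked.
Round 2: R1 [sso_linked ∧ mfa_enrolled → token_valid]; R5 [export_allowed ∧ sso_linked ∧ mfa_enrolled → role_viewer]. New: token_valid, role_viewer.
Derived: role_viewer (round 2), sso_linked (round 1), token_valid (round 2). can_publish never appears in any round.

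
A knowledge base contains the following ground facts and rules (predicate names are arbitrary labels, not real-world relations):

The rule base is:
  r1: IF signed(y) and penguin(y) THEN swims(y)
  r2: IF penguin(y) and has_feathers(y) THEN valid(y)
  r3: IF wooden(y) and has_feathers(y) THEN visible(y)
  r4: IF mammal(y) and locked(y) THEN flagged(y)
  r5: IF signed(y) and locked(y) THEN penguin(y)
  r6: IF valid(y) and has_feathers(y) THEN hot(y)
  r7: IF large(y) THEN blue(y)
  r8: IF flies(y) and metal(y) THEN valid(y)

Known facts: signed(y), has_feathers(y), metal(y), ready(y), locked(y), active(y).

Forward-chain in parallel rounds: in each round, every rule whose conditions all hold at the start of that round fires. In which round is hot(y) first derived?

3

Round 1 fires r5, giving penguin(y).
Round 2 fires r1, r2, giving swims(y), valid(y).
Round 3 fires r6, giving hot(y).
hot(y) first appears in round 3.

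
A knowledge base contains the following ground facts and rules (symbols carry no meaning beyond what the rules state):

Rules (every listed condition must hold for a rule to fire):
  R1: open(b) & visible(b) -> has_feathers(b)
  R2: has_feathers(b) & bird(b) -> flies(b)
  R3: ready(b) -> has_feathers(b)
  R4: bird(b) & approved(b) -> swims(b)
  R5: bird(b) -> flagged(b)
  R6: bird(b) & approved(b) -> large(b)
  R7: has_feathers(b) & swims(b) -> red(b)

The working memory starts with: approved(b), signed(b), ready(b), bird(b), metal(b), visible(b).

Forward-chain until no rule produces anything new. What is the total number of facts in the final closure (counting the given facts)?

12

Round 1: R3 [ready(b) -> has_feathers(b)]; R4 [bird(b) & approved(b) -> swims(b)]; R5 [bird(b) -> flagged(b)]; R6 [bird(b) & approved(b) -> large(b)]. New: has_feathers(b), swims(b), flagged(b), large(b).
Round 2: R2 [has_feathers(b) & bird(b) -> flies(b)]; R7 [has_feathers(b) & swims(b) -> red(b)]. New: flies(b), red(b).
Closure: {approved(b), bird(b), flagged(b), flies(b), has_feathers(b), large(b), metal(b), ready(b), red(b), signed(b), swims(b), visible(b)} — 12 facts.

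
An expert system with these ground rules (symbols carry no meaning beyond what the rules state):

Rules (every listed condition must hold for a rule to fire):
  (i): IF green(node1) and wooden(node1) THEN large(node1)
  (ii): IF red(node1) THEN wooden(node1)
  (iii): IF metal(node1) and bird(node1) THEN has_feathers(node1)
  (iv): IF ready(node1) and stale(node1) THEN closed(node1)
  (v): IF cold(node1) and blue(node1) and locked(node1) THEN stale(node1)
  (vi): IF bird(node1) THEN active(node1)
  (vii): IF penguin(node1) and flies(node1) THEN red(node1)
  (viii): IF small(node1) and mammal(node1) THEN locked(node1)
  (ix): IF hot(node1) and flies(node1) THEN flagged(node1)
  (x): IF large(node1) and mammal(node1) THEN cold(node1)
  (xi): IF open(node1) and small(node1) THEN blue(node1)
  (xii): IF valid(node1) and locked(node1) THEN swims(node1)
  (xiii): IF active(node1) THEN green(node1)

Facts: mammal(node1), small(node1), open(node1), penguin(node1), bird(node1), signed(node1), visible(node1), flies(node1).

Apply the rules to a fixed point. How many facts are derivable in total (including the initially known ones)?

[1] (vi) [IF bird(node1) THEN active(node1)]; (vii) [IF penguin(node1) and flies(node1) THEN red(node1)]; (viii) [IF small(node1) and mammal(node1) THEN locked(node1)]; (xi) [IF open(node1) and small(node1) THEN blue(node1)]. ⇒ new: active(node1), red(node1), locked(node1), blue(node1).
[2] (ii) [IF red(node1) THEN wooden(node1)]; (xiii) [IF active(node1) THEN green(node1)]. ⇒ new: wooden(node1), green(node1).
[3] (i) [IF green(node1) and wooden(node1) THEN large(node1)]. ⇒ new: large(node1).
[4] (x) [IF large(node1) and mammal(node1) THEN cold(node1)]. ⇒ new: cold(node1).
[5] (v) [IF cold(node1) and blue(node1) and locked(node1) THEN stale(node1)]. ⇒ new: stale(node1).
Closure: {active(node1), bird(node1), blue(node1), cold(node1), flies(node1), green(node1), large(node1), locked(node1), mammal(node1), open(node1), penguin(node1), red(node1), signed(node1), small(node1), stale(node1), visible(node1), wooden(node1)} — 17 facts.

17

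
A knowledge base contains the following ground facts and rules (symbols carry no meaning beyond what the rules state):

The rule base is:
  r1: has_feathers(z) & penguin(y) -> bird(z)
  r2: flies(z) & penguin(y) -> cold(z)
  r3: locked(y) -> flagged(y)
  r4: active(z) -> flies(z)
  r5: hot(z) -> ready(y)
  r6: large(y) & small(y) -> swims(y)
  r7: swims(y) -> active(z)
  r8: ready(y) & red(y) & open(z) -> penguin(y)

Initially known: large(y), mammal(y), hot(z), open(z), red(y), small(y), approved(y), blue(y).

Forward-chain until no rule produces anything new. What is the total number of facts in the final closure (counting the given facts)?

14

Round 1: r5 [hot(z) -> ready(y)]; r6 [large(y) & small(y) -> swims(y)]. Adds ready(y), swims(y).
Round 2: r7 [swims(y) -> active(z)]; r8 [ready(y) & red(y) & open(z) -> penguin(y)]. Adds active(z), penguin(y).
Round 3: r4 [active(z) -> flies(z)]. Adds flies(z).
Round 4: r2 [flies(z) & penguin(y) -> cold(z)]. Adds cold(z).
Closure: {active(z), approved(y), blue(y), cold(z), flies(z), hot(z), large(y), mammal(y), open(z), penguin(y), ready(y), red(y), small(y), swims(y)} — 14 facts.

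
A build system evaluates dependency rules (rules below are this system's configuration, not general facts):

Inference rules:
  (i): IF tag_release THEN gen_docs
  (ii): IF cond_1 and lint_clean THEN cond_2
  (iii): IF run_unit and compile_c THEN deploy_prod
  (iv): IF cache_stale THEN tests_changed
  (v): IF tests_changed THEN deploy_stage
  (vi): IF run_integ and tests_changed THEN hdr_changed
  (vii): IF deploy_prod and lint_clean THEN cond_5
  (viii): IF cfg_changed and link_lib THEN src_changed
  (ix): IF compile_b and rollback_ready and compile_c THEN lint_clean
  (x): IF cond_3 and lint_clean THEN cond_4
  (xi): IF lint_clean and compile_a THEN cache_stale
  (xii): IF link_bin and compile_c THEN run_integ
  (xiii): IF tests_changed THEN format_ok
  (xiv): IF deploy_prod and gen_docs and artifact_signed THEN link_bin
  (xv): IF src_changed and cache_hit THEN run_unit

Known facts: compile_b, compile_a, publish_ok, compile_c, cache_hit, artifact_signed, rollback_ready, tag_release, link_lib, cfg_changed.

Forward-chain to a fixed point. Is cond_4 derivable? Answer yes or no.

no

Round 1: (i) [IF tag_release THEN gen_docs]; (viii) [IF cfg_changed and link_lib THEN src_changed]; (ix) [IF compile_b and rollback_ready and compile_c THEN lint_clean]. New: gen_docs, src_changed, lint_clean.
Round 2: (xi) [IF lint_clean and compile_a THEN cache_stale]; (xv) [IF src_changed and cache_hit THEN run_unit]. New: cache_stale, run_unit.
Round 3: (iii) [IF run_unit and compile_c THEN deploy_prod]; (iv) [IF cache_stale THEN tests_changed]. New: deploy_prod, tests_changed.
Round 4: (v) [IF tests_changed THEN deploy_stage]; (vii) [IF deploy_prod and lint_clean THEN cond_5]; (xiii) [IF tests_changed THEN format_ok]; (xiv) [IF deploy_prod and gen_docs and artifact_signed THEN link_bin]. New: deploy_stage, cond_5, format_ok, link_bin.
Round 5: (xii) [IF link_bin and compile_c THEN run_integ]. New: run_integ.
Round 6: (vi) [IF run_integ and tests_changed THEN hdr_changed]. New: hdr_changed.
Fixed point reached. cond_4 is concluded only by (x); (x) needs cond_3 (never derived).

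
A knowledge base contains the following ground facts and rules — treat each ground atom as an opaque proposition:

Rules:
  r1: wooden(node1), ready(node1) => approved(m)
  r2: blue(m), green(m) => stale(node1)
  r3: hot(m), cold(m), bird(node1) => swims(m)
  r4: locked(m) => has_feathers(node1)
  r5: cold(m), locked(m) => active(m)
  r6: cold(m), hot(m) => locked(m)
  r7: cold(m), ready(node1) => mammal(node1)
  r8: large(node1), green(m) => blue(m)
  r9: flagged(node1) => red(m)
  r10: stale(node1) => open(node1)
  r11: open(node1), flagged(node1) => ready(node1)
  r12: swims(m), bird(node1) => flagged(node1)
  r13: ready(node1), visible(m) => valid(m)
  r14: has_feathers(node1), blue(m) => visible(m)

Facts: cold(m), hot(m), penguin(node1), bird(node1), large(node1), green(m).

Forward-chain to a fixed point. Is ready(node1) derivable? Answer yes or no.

Round 1: r3 [hot(m), cold(m), bird(node1) => swims(m)]; r6 [cold(m), hot(m) => locked(m)]; r8 [large(node1), green(m) => blue(m)]. Adds swims(m), locked(m), blue(m).
Round 2: r2 [blue(m), green(m) => stale(node1)]; r4 [locked(m) => has_feathers(node1)]; r5 [cold(m), locked(m) => active(m)]; r12 [swims(m), bird(node1) => flagged(node1)]. Adds stale(node1), has_feathers(node1), active(m), flagged(node1).
Round 3: r9 [flagged(node1) => red(m)]; r10 [stale(node1) => open(node1)]; r14 [has_feathers(node1), blue(m) => visible(m)]. Adds red(m), open(node1), visible(m).
Round 4: r11 [open(node1), flagged(node1) => ready(node1)]. Adds ready(node1).
Round 5: r7 [cold(m), ready(node1) => mammal(node1)]; r13 [ready(node1), visible(m) => valid(m)]. Adds mammal(node1), valid(m).
ready(node1) appears in round 4, so it is derivable.

yes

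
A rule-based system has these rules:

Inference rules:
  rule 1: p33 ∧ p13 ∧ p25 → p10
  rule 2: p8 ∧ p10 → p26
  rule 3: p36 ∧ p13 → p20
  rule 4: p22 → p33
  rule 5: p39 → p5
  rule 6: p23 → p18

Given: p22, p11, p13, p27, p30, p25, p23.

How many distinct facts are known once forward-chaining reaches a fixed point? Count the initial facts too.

Round 1 — rule 4, rule 6, derive p33, p18.
Round 2 — rule 1, derive p10.
Closure: {p10, p11, p13, p18, p22, p23, p25, p27, p30, p33} — 10 facts.

10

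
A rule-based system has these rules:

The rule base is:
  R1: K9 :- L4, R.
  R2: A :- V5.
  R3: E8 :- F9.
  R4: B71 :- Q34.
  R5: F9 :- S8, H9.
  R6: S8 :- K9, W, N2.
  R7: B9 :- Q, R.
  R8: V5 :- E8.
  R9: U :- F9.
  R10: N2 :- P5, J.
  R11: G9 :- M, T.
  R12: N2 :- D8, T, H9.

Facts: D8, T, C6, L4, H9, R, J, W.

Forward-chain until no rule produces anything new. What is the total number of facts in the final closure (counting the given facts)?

Round 1: R1 [K9 :- L4, R.]; R12 [N2 :- D8, T, H9.]. Adds K9, N2.
Round 2: R6 [S8 :- K9, W, N2.]. Adds S8.
Round 3: R5 [F9 :- S8, H9.]. Adds F9.
Round 4: R3 [E8 :- F9.]; R9 [U :- F9.]. Adds E8, U.
Round 5: R8 [V5 :- E8.]. Adds V5.
Round 6: R2 [A :- V5.]. Adds A.
Closure: {A, C6, D8, E8, F9, H9, J, K9, L4, N2, R, S8, T, U, V5, W} — 16 facts.

16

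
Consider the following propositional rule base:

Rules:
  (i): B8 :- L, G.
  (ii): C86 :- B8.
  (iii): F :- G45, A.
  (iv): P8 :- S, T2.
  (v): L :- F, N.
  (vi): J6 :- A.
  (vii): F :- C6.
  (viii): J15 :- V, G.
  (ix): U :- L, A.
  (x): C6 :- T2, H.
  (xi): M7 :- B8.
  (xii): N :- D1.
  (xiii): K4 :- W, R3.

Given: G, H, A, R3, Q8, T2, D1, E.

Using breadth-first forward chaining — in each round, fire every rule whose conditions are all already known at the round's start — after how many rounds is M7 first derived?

5

[1] (vi) [J6 :- A.]; (x) [C6 :- T2, H.]; (xii) [N :- D1.]. ⇒ new: J6, C6, N.
[2] (vii) [F :- C6.]. ⇒ new: F.
[3] (v) [L :- F, N.]. ⇒ new: L.
[4] (i) [B8 :- L, G.]; (ix) [U :- L, A.]. ⇒ new: B8, U.
[5] (ii) [C86 :- B8.]; (xi) [M7 :- B8.]. ⇒ new: C86, M7.
M7 first appears in round 5.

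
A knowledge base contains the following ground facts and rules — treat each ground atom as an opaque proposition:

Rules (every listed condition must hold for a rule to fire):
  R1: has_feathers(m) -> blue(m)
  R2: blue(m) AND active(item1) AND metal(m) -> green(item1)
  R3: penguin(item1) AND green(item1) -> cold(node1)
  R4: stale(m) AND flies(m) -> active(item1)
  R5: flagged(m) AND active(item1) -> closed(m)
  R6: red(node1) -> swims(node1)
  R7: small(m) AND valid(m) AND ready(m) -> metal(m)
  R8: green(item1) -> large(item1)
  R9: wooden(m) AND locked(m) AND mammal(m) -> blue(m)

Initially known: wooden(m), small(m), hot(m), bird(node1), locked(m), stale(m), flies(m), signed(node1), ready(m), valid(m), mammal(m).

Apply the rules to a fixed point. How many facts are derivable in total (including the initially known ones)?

Round 1 fires R4, R7, R9, giving active(item1), metal(m), blue(m).
Round 2 fires R2, giving green(item1).
Round 3 fires R8, giving large(item1).
Closure: {active(item1), bird(node1), blue(m), flies(m), green(item1), hot(m), large(item1), locked(m), mammal(m), metal(m), ready(m), signed(node1), small(m), stale(m), valid(m), wooden(m)} — 16 facts.

16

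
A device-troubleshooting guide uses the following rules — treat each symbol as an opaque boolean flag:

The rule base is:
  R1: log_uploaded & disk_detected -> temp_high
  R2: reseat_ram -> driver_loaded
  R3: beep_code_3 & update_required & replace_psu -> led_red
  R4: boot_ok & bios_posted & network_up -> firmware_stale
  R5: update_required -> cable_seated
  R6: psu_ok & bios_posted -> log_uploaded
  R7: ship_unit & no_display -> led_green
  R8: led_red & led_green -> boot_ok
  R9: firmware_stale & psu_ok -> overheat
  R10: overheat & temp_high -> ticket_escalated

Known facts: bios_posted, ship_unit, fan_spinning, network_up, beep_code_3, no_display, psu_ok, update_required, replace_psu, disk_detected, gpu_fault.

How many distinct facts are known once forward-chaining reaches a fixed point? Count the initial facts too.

Round 1: R3 [beep_code_3 & update_required & replace_psu -> led_red]; R5 [update_required -> cable_seated]; R6 [psu_ok & bios_posted -> log_uploaded]; R7 [ship_unit & no_display -> led_green]. New: led_red, cable_seated, log_uploaded, led_green.
Round 2: R1 [log_uploaded & disk_detected -> temp_high]; R8 [led_red & led_green -> boot_ok]. New: temp_high, boot_ok.
Round 3: R4 [boot_ok & bios_posted & network_up -> firmware_stale]. New: firmware_stale.
Round 4: R9 [firmware_stale & psu_ok -> overheat]. New: overheat.
Round 5: R10 [overheat & temp_high -> ticket_escalated]. New: ticket_escalated.
Closure: {beep_code_3, bios_posted, boot_ok, cable_seated, disk_detected, fan_spinning, firmware_stale, gpu_fault, led_green, led_red, log_uploaded, network_up, no_display, overheat, psu_ok, replace_psu, ship_unit, temp_high, ticket_escalated, update_required} — 20 facts.

20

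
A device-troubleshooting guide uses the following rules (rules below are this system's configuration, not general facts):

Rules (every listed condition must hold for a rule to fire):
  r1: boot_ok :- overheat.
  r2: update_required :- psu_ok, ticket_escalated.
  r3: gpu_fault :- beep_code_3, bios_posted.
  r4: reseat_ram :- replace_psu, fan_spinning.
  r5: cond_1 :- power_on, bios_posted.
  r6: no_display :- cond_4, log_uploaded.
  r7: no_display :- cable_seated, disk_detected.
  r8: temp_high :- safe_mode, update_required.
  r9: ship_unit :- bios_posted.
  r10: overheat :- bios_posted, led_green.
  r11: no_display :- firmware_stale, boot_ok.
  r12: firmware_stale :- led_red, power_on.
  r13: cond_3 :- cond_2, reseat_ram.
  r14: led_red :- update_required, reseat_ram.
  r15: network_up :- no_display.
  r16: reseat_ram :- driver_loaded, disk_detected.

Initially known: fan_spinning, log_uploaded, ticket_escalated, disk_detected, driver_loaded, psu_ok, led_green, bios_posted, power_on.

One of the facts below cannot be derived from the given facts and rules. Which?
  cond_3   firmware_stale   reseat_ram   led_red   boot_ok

cond_3

Round 1 — r2, r5, r9, r10, r16, derive update_required, cond_1, ship_unit, overheat, reseat_ram.
Round 2 — r1, r14, derive boot_ok, led_red.
Round 3 — r12, derive firmware_stale.
Round 4 — r11, derive no_display.
Round 5 — r15, derive network_up.
Derived: reseat_ram (round 1), firmware_stale (round 3), boot_ok (round 2), led_red (round 2). cond_3 never appears in any round.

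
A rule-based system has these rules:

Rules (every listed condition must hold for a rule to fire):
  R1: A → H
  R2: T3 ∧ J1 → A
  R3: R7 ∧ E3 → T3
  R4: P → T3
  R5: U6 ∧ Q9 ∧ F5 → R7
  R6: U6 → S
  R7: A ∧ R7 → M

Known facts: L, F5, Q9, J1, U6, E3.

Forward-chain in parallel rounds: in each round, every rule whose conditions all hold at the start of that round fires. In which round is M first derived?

4

[1] R5 [U6 ∧ Q9 ∧ F5 → R7]; R6 [U6 → S]. ⇒ new: R7, S.
[2] R3 [R7 ∧ E3 → T3]. ⇒ new: T3.
[3] R2 [T3 ∧ J1 → A]. ⇒ new: A.
[4] R1 [A → H]; R7 [A ∧ R7 → M]. ⇒ new: H, M.
M first appears in round 4.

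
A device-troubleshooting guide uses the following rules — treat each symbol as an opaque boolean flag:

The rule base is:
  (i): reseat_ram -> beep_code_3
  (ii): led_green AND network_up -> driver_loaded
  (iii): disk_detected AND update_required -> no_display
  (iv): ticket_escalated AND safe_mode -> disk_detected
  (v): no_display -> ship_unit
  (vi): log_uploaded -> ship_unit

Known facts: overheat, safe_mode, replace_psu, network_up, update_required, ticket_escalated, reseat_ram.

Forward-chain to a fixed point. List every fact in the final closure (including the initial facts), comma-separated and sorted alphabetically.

beep_code_3, disk_detected, network_up, no_display, overheat, replace_psu, reseat_ram, safe_mode, ship_unit, ticket_escalated, update_required

Round 1 — (i), (iv), derive beep_code_3, disk_detected.
Round 2 — (iii), derive no_display.
Round 3 — (v), derive ship_unit.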